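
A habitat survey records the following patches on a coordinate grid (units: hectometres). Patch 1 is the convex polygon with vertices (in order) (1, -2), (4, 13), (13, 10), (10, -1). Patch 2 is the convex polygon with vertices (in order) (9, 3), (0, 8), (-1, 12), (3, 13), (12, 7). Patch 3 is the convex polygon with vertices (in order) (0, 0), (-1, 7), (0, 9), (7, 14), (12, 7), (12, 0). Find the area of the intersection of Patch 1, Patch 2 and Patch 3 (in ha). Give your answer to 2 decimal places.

The intersection is the polygon with vertices (12,7), (9,3), (2.7,6.5), (3.733,11.667), (4.345,12.103).
By the shoelace formula its area is 44.85.

44.85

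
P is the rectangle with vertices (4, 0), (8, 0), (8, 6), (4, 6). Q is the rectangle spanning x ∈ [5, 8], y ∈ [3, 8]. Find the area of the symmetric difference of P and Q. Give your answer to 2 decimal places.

|P∩Q|: x∈[5,8], y∈[3,6] → 3·3 = 9.
|P △ Q| = |P| + |Q| − 2·|P∩Q| = 24 + 15 − 18 = 21.00.

21.00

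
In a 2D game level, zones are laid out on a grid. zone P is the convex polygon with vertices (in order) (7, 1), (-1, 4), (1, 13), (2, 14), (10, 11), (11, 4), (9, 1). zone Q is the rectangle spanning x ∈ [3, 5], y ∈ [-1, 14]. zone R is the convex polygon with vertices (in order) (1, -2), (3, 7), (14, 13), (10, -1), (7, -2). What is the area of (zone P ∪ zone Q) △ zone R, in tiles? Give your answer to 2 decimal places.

97.87

|zone P ∪ zone Q| = 118.75.
|(zone P ∪ zone Q) ∩ zone R| = 64.1884.
|(zone P ∪ zone Q) △ zone R| = 118.75 + 107.5 − 128.3767 = 97.87.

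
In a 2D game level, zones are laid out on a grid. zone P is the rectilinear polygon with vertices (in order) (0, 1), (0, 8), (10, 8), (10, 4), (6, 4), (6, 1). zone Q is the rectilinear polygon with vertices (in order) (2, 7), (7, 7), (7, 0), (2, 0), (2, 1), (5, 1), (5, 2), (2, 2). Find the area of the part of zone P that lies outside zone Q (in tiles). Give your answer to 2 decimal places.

34.00

|zone P| = 58, |zone P∩zone Q| = 24.
|zone P ∖ zone Q| = |zone P| − |zone P∩zone Q| = 58 − 24 = 34.00.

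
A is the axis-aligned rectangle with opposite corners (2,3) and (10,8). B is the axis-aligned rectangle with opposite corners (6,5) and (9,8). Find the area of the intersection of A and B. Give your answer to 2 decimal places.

9.00

|A∩B|: x∈[6,9], y∈[5,8] → 3·3 = 9.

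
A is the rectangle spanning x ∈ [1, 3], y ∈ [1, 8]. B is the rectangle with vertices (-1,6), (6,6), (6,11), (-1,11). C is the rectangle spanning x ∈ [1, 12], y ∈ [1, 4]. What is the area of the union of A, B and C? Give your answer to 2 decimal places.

72.00

By inclusion–exclusion:
Individual areas: |A| = 14, |B| = 35, |C| = 33.
|A∩B|: x∈[1,3], y∈[6,8] → 2·2 = 4.
|A∩C|: x∈[1,3], y∈[1,4] → 2·3 = 6.
|B∩C| = 0 (no overlap).
|A∩B∩C| = 0.
|A ∪ B ∪ C| = 82 − 10 + 0 = 72.00.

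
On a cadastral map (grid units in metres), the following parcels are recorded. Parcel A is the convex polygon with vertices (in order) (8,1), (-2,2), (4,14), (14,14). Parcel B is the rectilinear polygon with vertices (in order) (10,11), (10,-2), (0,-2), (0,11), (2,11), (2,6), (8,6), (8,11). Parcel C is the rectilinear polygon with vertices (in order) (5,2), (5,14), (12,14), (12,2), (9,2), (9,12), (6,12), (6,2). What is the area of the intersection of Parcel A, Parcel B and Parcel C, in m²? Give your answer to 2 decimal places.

10.75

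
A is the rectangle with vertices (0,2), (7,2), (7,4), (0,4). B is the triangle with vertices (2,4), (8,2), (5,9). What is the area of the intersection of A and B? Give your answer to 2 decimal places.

The intersection is the polygon with vertices (7,4), (7,2.333), (2,4).
By the shoelace formula its area is 4.17.

4.17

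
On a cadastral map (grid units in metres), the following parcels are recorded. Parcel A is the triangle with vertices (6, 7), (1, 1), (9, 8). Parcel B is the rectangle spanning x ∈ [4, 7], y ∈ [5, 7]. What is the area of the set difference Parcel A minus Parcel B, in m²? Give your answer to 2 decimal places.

|Parcel A| = 6.5, |Parcel A∩Parcel B| = 2.7738.
|Parcel A ∖ Parcel B| = |Parcel A| − |Parcel A∩Parcel B| = 6.5 − 2.7738 = 3.73.

3.73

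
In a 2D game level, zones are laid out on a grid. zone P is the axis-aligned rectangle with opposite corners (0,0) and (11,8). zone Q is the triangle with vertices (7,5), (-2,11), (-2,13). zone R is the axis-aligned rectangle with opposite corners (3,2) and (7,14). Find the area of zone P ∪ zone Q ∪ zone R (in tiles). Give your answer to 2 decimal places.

By inclusion–exclusion:
Individual areas: |zone P| = 88, |zone Q| = 9, |zone R| = 48.
|zone P∩zone Q| = 1.6875.
|zone P∩zone R|: x∈[3,7], y∈[2,8] → 4·6 = 24.
|zone Q∩zone R| = 1.7778.
|zone P∩zone Q∩zone R| = 1.6042.
|zone P ∪ zone Q ∪ zone R| = 145 − 27.4653 + 1.6042 = 119.14.

119.14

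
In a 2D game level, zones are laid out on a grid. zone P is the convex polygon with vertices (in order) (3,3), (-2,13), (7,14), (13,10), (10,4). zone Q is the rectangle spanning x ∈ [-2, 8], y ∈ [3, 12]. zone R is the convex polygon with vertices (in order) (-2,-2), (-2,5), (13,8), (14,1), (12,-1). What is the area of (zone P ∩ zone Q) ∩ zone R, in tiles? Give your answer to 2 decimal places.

17.76

The region (zone P ∩ zone Q) ∩ zone R is the polygon with vertices (8,3.714), (3,3), (1.636,5.727), (8,7).
By the shoelace formula its area is 17.76.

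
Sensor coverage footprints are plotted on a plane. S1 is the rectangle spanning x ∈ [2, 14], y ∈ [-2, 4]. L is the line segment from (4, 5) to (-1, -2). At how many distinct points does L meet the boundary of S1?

2

The segment meets the boundary at (2,2.2), (3.286,4).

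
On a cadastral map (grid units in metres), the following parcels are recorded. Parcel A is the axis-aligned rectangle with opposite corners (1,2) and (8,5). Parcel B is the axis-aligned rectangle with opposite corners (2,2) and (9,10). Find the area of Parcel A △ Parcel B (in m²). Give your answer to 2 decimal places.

|Parcel A∩Parcel B|: x∈[2,8], y∈[2,5] → 6·3 = 18.
|Parcel A △ Parcel B| = |Parcel A| + |Parcel B| − 2·|Parcel A∩Parcel B| = 21 + 56 − 36 = 41.00.

41.00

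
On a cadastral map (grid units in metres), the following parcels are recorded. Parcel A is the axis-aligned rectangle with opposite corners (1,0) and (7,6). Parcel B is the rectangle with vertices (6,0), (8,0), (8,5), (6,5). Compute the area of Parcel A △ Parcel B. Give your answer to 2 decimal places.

36.00

|Parcel A∩Parcel B|: x∈[6,7], y∈[0,5] → 1·5 = 5.
|Parcel A △ Parcel B| = |Parcel A| + |Parcel B| − 2·|Parcel A∩Parcel B| = 36 + 10 − 10 = 36.00.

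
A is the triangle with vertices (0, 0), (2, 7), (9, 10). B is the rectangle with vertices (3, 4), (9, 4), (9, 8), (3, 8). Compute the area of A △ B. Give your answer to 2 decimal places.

|A| = 21.5, |B| = 24, |A∩B| = 9.219.
|A △ B| = |A| + |B| − 2·|A∩B| = 21.5 + 24 − 18.4381 = 27.06.

27.06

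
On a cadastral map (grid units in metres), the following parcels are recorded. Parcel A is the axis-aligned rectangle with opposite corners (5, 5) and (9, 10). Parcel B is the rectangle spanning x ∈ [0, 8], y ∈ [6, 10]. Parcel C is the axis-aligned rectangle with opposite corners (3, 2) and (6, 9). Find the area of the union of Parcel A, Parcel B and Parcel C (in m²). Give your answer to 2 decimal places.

51.00

By inclusion–exclusion:
Individual areas: |Parcel A| = 20, |Parcel B| = 32, |Parcel C| = 21.
|Parcel A∩Parcel B|: x∈[5,8], y∈[6,10] → 3·4 = 12.
|Parcel A∩Parcel C|: x∈[5,6], y∈[5,9] → 1·4 = 4.
|Parcel B∩Parcel C|: x∈[3,6], y∈[6,9] → 3·3 = 9.
|Parcel A∩Parcel B∩Parcel C| = 3.
|Parcel A ∪ Parcel B ∪ Parcel C| = 73 − 25 + 3 = 51.00.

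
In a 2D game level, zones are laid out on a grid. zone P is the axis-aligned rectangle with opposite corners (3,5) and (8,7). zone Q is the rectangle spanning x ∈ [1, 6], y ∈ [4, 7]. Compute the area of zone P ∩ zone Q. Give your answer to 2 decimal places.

|zone P∩zone Q|: x∈[3,6], y∈[5,7] → 3·2 = 6.

6.00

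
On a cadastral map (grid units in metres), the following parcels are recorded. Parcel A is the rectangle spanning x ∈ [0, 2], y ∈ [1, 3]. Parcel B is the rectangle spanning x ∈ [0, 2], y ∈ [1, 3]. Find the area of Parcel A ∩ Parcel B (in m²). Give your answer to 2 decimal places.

|Parcel A∩Parcel B|: x∈[0,2], y∈[1,3] → 2·2 = 4.

4.00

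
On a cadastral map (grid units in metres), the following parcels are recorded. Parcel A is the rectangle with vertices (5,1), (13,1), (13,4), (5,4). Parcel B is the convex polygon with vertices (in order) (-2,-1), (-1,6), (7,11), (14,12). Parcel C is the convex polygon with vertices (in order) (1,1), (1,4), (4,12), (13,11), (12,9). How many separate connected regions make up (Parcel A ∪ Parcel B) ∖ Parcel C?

(Parcel A ∪ Parcel B) ∖ Parcel C splits into 3 disjoint pieces (area 23.9943, area 17.6805, area 1.7622).

3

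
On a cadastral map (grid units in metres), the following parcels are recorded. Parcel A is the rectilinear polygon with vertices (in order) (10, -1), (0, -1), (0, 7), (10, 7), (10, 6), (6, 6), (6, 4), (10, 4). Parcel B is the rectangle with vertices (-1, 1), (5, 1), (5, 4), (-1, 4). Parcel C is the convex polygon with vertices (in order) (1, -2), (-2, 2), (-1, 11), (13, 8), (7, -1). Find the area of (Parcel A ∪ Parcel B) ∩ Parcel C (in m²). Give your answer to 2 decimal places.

68.21

|Parcel A ∪ Parcel B| = 75.
|(Parcel A ∪ Parcel B) ∩ Parcel C| = 68.21.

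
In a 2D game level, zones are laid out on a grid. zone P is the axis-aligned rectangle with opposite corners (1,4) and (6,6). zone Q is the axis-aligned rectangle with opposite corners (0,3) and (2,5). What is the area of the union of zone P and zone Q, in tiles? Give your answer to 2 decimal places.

13.00

By inclusion–exclusion:
Individual areas: |zone P| = 10, |zone Q| = 4.
|zone P∩zone Q|: x∈[1,2], y∈[4,5] → 1·1 = 1.
|zone P ∪ zone Q| = 14 − 1 = 13.00.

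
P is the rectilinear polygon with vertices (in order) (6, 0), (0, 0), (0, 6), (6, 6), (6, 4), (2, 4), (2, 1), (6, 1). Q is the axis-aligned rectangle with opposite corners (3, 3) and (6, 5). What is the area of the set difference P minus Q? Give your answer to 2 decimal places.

21.00

|P| = 24, |P∩Q| = 3.
|P ∖ Q| = |P| − |P∩Q| = 24 − 3 = 21.00.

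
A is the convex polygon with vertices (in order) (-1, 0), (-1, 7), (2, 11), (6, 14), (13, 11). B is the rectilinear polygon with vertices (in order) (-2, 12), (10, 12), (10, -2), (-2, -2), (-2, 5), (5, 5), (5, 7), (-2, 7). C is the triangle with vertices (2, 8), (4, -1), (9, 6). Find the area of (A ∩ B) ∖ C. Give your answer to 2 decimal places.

56.06

|A ∩ B| = 62.7976.
|(A ∩ B) ∩ C| = 6.7363.
|(A ∩ B) ∖ C| = 62.7976 − 6.7363 = 56.06.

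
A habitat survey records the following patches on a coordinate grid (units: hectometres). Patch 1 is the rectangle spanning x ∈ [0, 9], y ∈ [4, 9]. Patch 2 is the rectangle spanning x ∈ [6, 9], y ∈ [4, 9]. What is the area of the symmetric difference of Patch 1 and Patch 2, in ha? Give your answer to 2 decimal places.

30.00

|Patch 1∩Patch 2|: x∈[6,9], y∈[4,9] → 3·5 = 15.
|Patch 1 △ Patch 2| = |Patch 1| + |Patch 2| − 2·|Patch 1∩Patch 2| = 45 + 15 − 30 = 30.00.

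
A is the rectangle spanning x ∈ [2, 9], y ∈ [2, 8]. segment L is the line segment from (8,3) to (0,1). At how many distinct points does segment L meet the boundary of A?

The segment meets the boundary at (4,2).

1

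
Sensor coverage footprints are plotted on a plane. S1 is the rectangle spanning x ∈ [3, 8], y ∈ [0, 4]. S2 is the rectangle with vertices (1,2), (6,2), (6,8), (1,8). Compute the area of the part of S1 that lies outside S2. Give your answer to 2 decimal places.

14.00

|S1∩S2|: x∈[3,6], y∈[2,4] → 3·2 = 6.
|S1| = 20.
|S1 ∖ S2| = |S1| − |S1∩S2| = 20 − 6 = 14.00.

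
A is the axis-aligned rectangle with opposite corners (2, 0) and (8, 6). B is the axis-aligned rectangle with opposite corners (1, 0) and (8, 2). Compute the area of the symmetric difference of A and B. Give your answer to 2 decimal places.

|A∩B|: x∈[2,8], y∈[0,2] → 6·2 = 12.
|A △ B| = |A| + |B| − 2·|A∩B| = 36 + 14 − 24 = 26.00.

26.00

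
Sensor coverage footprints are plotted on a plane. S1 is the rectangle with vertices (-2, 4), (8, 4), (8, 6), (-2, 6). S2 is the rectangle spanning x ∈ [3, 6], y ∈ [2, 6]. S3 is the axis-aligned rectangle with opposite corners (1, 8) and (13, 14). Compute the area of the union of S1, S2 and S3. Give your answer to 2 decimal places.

98.00

By inclusion–exclusion:
Individual areas: |S1| = 20, |S2| = 12, |S3| = 72.
|S1∩S2|: x∈[3,6], y∈[4,6] → 3·2 = 6.
|S1∩S3| = 0 (no overlap).
|S2∩S3| = 0 (no overlap).
|S1∩S2∩S3| = 0.
|S1 ∪ S2 ∪ S3| = 104 − 6 + 0 = 98.00.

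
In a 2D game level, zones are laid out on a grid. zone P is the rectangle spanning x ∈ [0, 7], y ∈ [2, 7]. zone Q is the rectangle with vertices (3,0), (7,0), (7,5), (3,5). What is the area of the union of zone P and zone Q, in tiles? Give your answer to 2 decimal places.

43.00

By inclusion–exclusion:
Individual areas: |zone P| = 35, |zone Q| = 20.
|zone P∩zone Q|: x∈[3,7], y∈[2,5] → 4·3 = 12.
|zone P ∪ zone Q| = 55 − 12 = 43.00.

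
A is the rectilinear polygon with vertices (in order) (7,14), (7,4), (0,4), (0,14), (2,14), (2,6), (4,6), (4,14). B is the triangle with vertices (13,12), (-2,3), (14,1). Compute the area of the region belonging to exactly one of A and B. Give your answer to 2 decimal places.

109.40

|A| = 54, |B| = 87, |A∩B| = 15.8.
|A △ B| = |A| + |B| − 2·|A∩B| = 54 + 87 − 31.6 = 109.40.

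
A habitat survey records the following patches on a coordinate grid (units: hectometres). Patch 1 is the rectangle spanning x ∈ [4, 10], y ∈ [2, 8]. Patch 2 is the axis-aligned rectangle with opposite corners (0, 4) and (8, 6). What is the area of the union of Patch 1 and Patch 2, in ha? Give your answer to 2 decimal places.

44.00

By inclusion–exclusion:
Individual areas: |Patch 1| = 36, |Patch 2| = 16.
|Patch 1∩Patch 2|: x∈[4,8], y∈[4,6] → 4·2 = 8.
|Patch 1 ∪ Patch 2| = 52 − 8 = 44.00.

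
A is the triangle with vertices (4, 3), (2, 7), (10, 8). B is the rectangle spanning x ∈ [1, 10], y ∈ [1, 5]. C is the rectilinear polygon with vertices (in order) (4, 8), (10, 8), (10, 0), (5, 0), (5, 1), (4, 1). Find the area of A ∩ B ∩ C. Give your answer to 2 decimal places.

2.40

The intersection is the polygon with vertices (6.4,5), (4,3), (4,5).
By the shoelace formula its area is 2.40.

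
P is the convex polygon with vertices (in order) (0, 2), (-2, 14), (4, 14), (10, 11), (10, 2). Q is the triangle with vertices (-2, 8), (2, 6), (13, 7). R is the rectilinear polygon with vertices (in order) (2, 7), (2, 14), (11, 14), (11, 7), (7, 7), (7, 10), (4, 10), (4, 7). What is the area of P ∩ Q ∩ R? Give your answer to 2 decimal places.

2.23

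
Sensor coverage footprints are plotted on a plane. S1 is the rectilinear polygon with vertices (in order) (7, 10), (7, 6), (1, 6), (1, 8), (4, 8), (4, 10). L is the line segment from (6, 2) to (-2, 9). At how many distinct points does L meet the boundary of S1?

2

The segment meets the boundary at (1,6.375), (1.429,6).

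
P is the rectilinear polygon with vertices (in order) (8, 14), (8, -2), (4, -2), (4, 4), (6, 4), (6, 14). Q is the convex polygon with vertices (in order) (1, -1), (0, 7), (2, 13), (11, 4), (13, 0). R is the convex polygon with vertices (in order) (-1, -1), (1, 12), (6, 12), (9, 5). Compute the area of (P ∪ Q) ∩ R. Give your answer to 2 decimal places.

|P ∪ Q| = 121.1667.
|(P ∪ Q) ∩ R| = 64.66.

64.66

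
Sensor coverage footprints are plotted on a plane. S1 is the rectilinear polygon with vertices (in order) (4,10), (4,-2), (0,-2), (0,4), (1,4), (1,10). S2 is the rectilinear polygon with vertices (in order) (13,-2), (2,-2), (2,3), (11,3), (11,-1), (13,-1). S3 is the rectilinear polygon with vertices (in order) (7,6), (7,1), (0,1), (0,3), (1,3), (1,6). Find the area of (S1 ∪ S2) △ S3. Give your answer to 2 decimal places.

65.00

|S1 ∪ S2| = 79.
|(S1 ∪ S2) ∩ S3| = 23.
|(S1 ∪ S2) △ S3| = 79 + 32 − 46 = 65.00.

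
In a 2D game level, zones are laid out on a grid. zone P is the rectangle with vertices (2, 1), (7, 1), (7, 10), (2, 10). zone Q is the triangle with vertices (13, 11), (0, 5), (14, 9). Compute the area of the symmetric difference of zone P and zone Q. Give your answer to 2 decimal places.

53.09

|zone P| = 45, |zone Q| = 16, |zone P∩zone Q| = 3.956.
|zone P △ zone Q| = |zone P| + |zone Q| − 2·|zone P∩zone Q| = 45 + 16 − 7.9121 = 53.09.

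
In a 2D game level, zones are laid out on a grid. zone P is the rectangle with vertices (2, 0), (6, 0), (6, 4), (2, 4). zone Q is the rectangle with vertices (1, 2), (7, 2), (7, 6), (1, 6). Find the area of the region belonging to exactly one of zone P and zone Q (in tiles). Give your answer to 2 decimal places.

|zone P∩zone Q|: x∈[2,6], y∈[2,4] → 4·2 = 8.
|zone P △ zone Q| = |zone P| + |zone Q| − 2·|zone P∩zone Q| = 16 + 24 − 16 = 24.00.

24.00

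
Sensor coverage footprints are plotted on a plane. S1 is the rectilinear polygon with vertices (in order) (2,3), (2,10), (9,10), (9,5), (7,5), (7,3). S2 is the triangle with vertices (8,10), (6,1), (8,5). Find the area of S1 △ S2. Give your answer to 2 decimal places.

|S1| = 45, |S2| = 5, |S1∩S2| = 3.4444.
|S1 △ S2| = |S1| + |S2| − 2·|S1∩S2| = 45 + 5 − 6.8889 = 43.11.

43.11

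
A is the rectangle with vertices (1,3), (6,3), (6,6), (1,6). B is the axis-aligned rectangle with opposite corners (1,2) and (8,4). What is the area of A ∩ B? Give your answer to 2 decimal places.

5.00

|A∩B|: x∈[1,6], y∈[3,4] → 5·1 = 5.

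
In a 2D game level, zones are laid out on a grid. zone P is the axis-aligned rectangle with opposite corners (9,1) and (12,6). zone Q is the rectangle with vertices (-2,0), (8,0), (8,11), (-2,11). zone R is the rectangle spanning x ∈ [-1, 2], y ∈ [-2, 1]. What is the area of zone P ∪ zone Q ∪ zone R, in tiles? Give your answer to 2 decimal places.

131.00

By inclusion–exclusion:
Individual areas: |zone P| = 15, |zone Q| = 110, |zone R| = 9.
|zone P∩zone Q| = 0 (no overlap).
|zone P∩zone R| = 0 (no overlap).
|zone Q∩zone R|: x∈[-1,2], y∈[0,1] → 3·1 = 3.
|zone P∩zone Q∩zone R| = 0.
|zone P ∪ zone Q ∪ zone R| = 134 − 3 + 0 = 131.00.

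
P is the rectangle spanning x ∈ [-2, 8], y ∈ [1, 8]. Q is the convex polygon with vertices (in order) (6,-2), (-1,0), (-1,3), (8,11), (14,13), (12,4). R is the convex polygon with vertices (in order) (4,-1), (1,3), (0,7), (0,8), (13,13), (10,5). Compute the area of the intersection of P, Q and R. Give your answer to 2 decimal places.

The intersection is the polygon with vertices (8,3), (6,1), (2.5,1), (1,3), (0.636,4.455), (4.625,8), (8,8).
By the shoelace formula its area is 39.98.

39.98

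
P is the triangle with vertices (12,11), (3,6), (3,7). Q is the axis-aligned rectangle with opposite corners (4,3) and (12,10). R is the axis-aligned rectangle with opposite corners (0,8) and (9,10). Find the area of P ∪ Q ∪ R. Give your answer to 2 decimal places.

By inclusion–exclusion:
Individual areas: |P| = 4.5, |Q| = 56, |R| = 18.
|P∩Q| = 3.3306.
|P∩R| = 1.525.
|Q∩R|: x∈[4,9], y∈[8,10] → 5·2 = 10.
|P∩Q∩R| = 1.525.
|P ∪ Q ∪ R| = 78.5 − 14.8556 + 1.525 = 65.17.

65.17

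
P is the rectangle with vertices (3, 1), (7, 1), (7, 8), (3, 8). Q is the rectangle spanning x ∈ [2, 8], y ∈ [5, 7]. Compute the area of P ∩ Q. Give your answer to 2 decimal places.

8.00

|P∩Q|: x∈[3,7], y∈[5,7] → 4·2 = 8.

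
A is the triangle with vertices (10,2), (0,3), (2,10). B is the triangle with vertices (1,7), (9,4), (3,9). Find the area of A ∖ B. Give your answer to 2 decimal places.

27.22

|A| = 36, |A∩B| = 8.7823.
|A ∖ B| = |A| − |A∩B| = 36 − 8.7823 = 27.22.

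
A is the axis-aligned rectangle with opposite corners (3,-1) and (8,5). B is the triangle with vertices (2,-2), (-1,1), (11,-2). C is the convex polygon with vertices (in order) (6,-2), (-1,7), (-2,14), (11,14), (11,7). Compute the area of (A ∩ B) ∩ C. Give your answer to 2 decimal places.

0.47

The region (A ∩ B) ∩ C is the polygon with vertices (6.61,-0.902), (6.556,-1), (5.222,-1), (4.793,-0.448).
By the shoelace formula its area is 0.47.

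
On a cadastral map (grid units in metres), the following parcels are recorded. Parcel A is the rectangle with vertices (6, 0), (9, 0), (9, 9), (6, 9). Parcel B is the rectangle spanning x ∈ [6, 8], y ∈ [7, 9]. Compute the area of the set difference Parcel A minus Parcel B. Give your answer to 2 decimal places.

|Parcel A∩Parcel B|: x∈[6,8], y∈[7,9] → 2·2 = 4.
|Parcel A| = 27.
|Parcel A ∖ Parcel B| = |Parcel A| − |Parcel A∩Parcel B| = 27 − 4 = 23.00.

23.00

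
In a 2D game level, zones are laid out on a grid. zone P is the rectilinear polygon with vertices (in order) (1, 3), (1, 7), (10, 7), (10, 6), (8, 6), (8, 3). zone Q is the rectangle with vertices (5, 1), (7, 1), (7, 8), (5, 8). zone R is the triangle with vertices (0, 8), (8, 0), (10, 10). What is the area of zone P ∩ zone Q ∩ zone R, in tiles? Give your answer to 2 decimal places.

8.00

The intersection is the polygon with vertices (7,3), (5,3), (5,7), (7,7).
By the shoelace formula its area is 8.00.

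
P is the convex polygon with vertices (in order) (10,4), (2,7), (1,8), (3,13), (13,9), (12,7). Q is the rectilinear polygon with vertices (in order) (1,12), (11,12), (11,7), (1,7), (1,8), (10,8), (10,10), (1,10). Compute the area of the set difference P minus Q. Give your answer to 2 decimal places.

|P| = 60.5, |P∩Q| = 23.05.
|P ∖ Q| = |P| − |P∩Q| = 60.5 − 23.05 = 37.45.

37.45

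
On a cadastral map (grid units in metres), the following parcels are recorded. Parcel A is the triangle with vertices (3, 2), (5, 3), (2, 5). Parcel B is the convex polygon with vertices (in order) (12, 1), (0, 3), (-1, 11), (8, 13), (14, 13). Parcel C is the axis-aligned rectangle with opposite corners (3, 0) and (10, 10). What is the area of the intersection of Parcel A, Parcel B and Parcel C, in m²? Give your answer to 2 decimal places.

The intersection is the polygon with vertices (5,3), (3.75,2.375), (3,2.5), (3,4.333).
By the shoelace formula its area is 2.15.

2.15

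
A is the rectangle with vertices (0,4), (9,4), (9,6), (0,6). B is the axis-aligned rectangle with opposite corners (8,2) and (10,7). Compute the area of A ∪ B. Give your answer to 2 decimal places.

26.00

By inclusion–exclusion:
Individual areas: |A| = 18, |B| = 10.
|A∩B|: x∈[8,9], y∈[4,6] → 1·2 = 2.
|A ∪ B| = 28 − 2 = 26.00.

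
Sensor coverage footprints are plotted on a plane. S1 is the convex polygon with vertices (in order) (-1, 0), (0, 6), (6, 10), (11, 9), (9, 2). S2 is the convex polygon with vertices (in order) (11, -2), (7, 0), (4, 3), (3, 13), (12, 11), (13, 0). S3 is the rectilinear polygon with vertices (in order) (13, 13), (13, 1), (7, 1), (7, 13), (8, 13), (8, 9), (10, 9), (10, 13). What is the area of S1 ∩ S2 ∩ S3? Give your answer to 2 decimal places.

The intersection is the polygon with vertices (8,9.6), (8,9), (10,9), (10,9.2), (11,9), (9,2), (7,1.6), (7,9.8).
By the shoelace formula its area is 22.20.

22.20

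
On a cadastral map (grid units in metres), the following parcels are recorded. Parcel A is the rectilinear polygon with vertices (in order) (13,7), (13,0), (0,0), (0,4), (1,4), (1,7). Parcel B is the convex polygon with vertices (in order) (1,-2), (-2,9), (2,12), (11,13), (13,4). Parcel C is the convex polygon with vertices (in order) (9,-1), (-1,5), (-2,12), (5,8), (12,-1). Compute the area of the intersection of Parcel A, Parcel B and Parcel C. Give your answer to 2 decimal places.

34.27

The intersection is the polygon with vertices (1,4), (1,7), (5.778,7), (9.48,2.24), (6.273,0.636), (0.667,4).
By the shoelace formula its area is 34.27.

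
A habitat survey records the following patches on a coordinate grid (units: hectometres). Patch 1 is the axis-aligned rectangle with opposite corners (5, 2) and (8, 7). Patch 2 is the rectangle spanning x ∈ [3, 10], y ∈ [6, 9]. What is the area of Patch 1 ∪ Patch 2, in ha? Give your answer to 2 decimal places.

33.00

By inclusion–exclusion:
Individual areas: |Patch 1| = 15, |Patch 2| = 21.
|Patch 1∩Patch 2|: x∈[5,8], y∈[6,7] → 3·1 = 3.
|Patch 1 ∪ Patch 2| = 36 − 3 = 33.00.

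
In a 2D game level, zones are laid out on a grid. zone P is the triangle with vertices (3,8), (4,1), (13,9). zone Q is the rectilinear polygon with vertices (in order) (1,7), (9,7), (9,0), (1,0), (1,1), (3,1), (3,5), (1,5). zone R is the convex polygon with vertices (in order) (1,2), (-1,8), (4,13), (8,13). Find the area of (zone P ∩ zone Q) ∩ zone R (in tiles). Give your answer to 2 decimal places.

The region (zone P ∩ zone Q) ∩ zone R is the polygon with vertices (3.143,7), (4.182,7), (3.333,5.667).
By the shoelace formula its area is 0.69.

0.69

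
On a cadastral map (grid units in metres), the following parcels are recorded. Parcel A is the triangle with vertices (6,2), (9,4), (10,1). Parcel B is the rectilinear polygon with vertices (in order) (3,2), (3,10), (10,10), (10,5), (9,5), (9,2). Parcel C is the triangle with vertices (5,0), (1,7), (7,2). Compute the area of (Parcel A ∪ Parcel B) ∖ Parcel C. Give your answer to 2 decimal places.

|Parcel A ∪ Parcel B| = 55.5.
|(Parcel A ∪ Parcel B) ∩ Parcel C| = 6.1238.
|(Parcel A ∪ Parcel B) ∖ Parcel C| = 55.5 − 6.1238 = 49.38.

49.38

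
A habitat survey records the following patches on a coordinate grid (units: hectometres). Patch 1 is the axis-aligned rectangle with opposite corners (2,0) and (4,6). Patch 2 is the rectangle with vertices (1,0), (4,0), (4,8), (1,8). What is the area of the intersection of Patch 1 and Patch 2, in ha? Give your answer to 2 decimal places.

12.00

|Patch 1∩Patch 2|: x∈[2,4], y∈[0,6] → 2·6 = 12.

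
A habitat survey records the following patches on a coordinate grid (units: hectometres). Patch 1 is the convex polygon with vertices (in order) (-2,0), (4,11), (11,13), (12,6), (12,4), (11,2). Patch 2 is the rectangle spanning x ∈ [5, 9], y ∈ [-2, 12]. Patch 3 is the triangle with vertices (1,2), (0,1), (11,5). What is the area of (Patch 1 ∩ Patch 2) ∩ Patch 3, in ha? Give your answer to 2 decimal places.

1.02

The region (Patch 1 ∩ Patch 2) ∩ Patch 3 is the polygon with vertices (9,4.273), (5,2.818), (5,3.2), (9,4.4).
By the shoelace formula its area is 1.02.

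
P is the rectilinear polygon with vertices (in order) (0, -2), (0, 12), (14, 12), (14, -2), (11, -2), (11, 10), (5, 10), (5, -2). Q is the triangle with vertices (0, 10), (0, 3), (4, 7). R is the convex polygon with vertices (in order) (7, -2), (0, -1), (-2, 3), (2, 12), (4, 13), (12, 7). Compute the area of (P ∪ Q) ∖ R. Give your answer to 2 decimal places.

|P ∪ Q| = 124.
|(P ∪ Q) ∩ R| = 66.894.
|(P ∪ Q) ∖ R| = 124 − 66.894 = 57.11.

57.11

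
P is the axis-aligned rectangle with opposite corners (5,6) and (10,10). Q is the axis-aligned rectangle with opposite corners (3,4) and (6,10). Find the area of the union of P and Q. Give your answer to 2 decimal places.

34.00

By inclusion–exclusion:
Individual areas: |P| = 20, |Q| = 18.
|P∩Q|: x∈[5,6], y∈[6,10] → 1·4 = 4.
|P ∪ Q| = 38 − 4 = 34.00.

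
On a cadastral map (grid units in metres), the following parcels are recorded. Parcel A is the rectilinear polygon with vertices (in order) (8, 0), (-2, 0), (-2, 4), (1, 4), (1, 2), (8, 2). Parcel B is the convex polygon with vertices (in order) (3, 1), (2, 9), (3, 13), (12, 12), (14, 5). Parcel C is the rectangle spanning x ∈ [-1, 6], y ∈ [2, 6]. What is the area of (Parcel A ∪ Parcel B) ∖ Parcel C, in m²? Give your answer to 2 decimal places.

109.57

|Parcel A ∪ Parcel B| = 127.0625.
|(Parcel A ∪ Parcel B) ∩ Parcel C| = 17.4886.
|(Parcel A ∪ Parcel B) ∖ Parcel C| = 127.0625 − 17.4886 = 109.57.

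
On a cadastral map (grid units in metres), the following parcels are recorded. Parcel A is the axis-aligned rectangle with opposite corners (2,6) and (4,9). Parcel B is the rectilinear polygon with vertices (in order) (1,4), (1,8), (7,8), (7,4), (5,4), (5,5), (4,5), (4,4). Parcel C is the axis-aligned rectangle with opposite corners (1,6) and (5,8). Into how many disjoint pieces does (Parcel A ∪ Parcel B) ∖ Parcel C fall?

2

(Parcel A ∪ Parcel B) ∖ Parcel C splits into 2 disjoint pieces (area 2, area 15).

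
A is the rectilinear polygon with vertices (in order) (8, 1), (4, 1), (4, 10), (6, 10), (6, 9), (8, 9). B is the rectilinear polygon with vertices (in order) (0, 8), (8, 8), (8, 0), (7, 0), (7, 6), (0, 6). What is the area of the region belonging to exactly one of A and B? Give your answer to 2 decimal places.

30.00

|A| = 34, |B| = 22, |A∩B| = 13.
|A △ B| = |A| + |B| − 2·|A∩B| = 34 + 22 − 26 = 30.00.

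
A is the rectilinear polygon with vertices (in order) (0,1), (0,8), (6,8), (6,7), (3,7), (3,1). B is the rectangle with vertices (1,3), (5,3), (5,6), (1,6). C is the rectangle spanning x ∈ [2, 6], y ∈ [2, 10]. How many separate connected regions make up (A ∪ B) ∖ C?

(A ∪ B) ∖ C is a single connected region.

1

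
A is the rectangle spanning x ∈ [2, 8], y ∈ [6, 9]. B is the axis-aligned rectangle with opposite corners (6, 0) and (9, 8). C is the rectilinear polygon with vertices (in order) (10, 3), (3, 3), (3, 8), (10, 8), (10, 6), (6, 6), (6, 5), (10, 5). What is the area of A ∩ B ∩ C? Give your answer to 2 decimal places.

4.00

The intersection is the polygon with vertices (6,6), (6,8), (8,8), (8,6).
By the shoelace formula its area is 4.00.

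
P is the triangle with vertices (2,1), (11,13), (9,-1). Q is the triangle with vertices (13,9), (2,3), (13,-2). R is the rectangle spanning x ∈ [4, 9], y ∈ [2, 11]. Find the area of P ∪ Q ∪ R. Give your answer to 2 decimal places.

103.62

By inclusion–exclusion:
Individual areas: |P| = 51, |Q| = 60.5, |R| = 45.
|P∩Q| = 27.7702.
|P∩R| = 25.
|Q∩R| = 17.2636.
|P∩Q∩R| = 17.1494.
|P ∪ Q ∪ R| = 156.5 − 70.0339 + 17.1494 = 103.62.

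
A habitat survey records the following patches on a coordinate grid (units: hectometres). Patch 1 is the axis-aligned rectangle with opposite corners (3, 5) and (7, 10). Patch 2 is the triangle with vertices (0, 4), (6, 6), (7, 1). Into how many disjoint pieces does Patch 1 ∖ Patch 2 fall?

1

Patch 1 ∖ Patch 2 is a single connected region.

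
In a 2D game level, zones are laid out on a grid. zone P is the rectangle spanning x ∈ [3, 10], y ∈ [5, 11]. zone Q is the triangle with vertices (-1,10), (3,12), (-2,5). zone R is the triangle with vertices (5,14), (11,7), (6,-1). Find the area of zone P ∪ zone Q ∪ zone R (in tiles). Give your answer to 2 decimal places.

By inclusion–exclusion:
Individual areas: |zone P| = 42, |zone Q| = 9, |zone R| = 41.5.
|zone P∩zone Q| = 0.
|zone P∩zone R| = 24.1095.
|zone Q∩zone R| = 0.
|zone P∩zone Q∩zone R| = 0.
|zone P ∪ zone Q ∪ zone R| = 92.5 − 24.1095 + 0 = 68.39.

68.39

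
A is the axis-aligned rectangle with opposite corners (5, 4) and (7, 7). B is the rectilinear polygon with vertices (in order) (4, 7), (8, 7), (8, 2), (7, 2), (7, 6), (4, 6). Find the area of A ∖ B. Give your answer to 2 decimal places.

|A| = 6, |A∩B| = 2.
|A ∖ B| = |A| − |A∩B| = 6 − 2 = 4.00.

4.00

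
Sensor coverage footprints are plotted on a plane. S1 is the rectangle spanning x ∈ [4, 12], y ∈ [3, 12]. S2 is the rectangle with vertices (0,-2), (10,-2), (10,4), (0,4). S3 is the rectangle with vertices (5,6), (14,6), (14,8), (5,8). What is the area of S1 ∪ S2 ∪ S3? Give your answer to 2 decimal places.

130.00

By inclusion–exclusion:
Individual areas: |S1| = 72, |S2| = 60, |S3| = 18.
|S1∩S2|: x∈[4,10], y∈[3,4] → 6·1 = 6.
|S1∩S3|: x∈[5,12], y∈[6,8] → 7·2 = 14.
|S2∩S3| = 0 (no overlap).
|S1∩S2∩S3| = 0.
|S1 ∪ S2 ∪ S3| = 150 − 20 + 0 = 130.00.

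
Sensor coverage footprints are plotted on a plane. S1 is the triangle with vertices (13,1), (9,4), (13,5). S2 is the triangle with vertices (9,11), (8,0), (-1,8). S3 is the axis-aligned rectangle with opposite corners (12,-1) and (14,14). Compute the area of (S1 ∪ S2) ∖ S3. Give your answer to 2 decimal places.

58.00

|S1 ∪ S2| = 61.5.
|(S1 ∪ S2) ∩ S3| = 3.5.
|(S1 ∪ S2) ∖ S3| = 61.5 − 3.5 = 58.00.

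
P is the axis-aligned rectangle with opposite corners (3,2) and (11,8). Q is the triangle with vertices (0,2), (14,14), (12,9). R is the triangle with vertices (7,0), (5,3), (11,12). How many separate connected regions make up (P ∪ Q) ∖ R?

2

(P ∪ Q) ∖ R splits into 2 disjoint pieces (area 22.8762, area 23.6766).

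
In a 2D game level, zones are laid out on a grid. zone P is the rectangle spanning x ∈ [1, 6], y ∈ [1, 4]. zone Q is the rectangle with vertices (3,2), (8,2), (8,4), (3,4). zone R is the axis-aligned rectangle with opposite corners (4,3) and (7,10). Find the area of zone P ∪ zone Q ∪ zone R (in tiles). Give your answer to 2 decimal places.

37.00

By inclusion–exclusion:
Individual areas: |zone P| = 15, |zone Q| = 10, |zone R| = 21.
|zone P∩zone Q|: x∈[3,6], y∈[2,4] → 3·2 = 6.
|zone P∩zone R|: x∈[4,6], y∈[3,4] → 2·1 = 2.
|zone Q∩zone R|: x∈[4,7], y∈[3,4] → 3·1 = 3.
|zone P∩zone Q∩zone R| = 2.
|zone P ∪ zone Q ∪ zone R| = 46 − 11 + 2 = 37.00.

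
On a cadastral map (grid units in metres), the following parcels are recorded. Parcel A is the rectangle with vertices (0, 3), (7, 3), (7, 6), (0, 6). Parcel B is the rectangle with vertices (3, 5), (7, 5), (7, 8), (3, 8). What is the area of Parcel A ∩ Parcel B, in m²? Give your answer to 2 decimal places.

4.00

|Parcel A∩Parcel B|: x∈[3,7], y∈[5,6] → 4·1 = 4.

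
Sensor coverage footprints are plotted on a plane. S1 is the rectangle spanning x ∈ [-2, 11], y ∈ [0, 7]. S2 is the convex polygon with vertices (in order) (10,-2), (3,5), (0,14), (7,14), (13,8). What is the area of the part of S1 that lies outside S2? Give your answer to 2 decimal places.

47.10

|S1| = 91, |S1∩S2| = 43.9.
|S1 ∖ S2| = |S1| − |S1∩S2| = 91 − 43.9 = 47.10.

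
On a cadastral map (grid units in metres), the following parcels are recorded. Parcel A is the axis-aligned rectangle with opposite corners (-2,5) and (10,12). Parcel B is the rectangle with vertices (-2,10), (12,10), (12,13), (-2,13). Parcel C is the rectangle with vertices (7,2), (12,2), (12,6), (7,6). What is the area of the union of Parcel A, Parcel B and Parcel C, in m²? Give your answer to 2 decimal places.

By inclusion–exclusion:
Individual areas: |Parcel A| = 84, |Parcel B| = 42, |Parcel C| = 20.
|Parcel A∩Parcel B|: x∈[-2,10], y∈[10,12] → 12·2 = 24.
|Parcel A∩Parcel C|: x∈[7,10], y∈[5,6] → 3·1 = 3.
|Parcel B∩Parcel C| = 0 (no overlap).
|Parcel A∩Parcel B∩Parcel C| = 0.
|Parcel A ∪ Parcel B ∪ Parcel C| = 146 − 27 + 0 = 119.00.

119.00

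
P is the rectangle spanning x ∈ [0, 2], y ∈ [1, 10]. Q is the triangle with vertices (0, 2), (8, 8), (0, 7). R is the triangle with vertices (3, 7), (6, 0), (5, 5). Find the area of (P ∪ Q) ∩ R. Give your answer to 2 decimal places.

The region (P ∪ Q) ∩ R is the polygon with vertices (3.892,4.919), (3,7), (4.571,5.429).
By the shoelace formula its area is 0.93.

0.93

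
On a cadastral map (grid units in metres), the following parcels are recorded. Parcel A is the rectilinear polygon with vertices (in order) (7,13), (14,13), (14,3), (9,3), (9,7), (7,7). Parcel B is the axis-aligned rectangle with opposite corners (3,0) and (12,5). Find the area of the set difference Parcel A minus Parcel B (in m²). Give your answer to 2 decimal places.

|Parcel A| = 62, |Parcel A∩Parcel B| = 6.
|Parcel A ∖ Parcel B| = |Parcel A| − |Parcel A∩Parcel B| = 62 − 6 = 56.00.

56.00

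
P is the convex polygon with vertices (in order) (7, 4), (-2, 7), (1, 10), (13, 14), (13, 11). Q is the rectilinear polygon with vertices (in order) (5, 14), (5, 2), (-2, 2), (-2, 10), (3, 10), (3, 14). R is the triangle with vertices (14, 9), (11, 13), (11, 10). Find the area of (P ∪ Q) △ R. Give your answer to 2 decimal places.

110.51

|P ∪ Q| = 112.3333.
|(P ∪ Q) ∩ R| = 3.163.
|(P ∪ Q) △ R| = 112.3333 + 4.5 − 6.3259 = 110.51.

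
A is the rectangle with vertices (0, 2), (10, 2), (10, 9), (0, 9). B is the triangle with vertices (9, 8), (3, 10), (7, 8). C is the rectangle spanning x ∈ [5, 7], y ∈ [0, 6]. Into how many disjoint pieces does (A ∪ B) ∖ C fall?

1

(A ∪ B) ∖ C is a single connected region.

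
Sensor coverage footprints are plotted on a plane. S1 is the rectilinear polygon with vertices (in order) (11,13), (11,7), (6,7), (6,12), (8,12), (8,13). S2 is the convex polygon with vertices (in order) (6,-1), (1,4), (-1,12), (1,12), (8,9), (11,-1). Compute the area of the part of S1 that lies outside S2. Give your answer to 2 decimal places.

22.54

|S1| = 28, |S1∩S2| = 5.4571.
|S1 ∖ S2| = |S1| − |S1∩S2| = 28 − 5.4571 = 22.54.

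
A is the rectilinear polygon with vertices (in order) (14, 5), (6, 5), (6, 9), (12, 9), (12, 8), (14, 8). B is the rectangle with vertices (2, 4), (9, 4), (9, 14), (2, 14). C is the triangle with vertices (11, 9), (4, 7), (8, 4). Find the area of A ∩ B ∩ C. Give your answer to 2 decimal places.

8.70

The intersection is the polygon with vertices (6,7.571), (9,8.429), (9,5.667), (8.6,5), (6.667,5), (6,5.5).
By the shoelace formula its area is 8.70.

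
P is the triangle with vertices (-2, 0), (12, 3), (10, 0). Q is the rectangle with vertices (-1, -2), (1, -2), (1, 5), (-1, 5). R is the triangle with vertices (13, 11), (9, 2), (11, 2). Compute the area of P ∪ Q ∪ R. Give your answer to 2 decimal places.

By inclusion–exclusion:
Individual areas: |P| = 18, |Q| = 14, |R| = 9.
|P∩Q| = 0.8571.
|P∩R| = 1.1836.
|Q∩R| = 0.
|P∩Q∩R| = 0.
|P ∪ Q ∪ R| = 41 − 2.0407 + 0 = 38.96.

38.96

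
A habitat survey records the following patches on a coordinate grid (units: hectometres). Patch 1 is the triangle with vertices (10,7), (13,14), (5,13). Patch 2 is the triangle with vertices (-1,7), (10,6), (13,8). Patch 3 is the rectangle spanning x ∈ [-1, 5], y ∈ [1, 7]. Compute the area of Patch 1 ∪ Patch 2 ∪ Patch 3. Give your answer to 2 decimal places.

72.98

By inclusion–exclusion:
Individual areas: |Patch 1| = 26.5, |Patch 2| = 12.5, |Patch 3| = 36.
|Patch 1∩Patch 2| = 0.3792.
|Patch 1∩Patch 3| = 0.
|Patch 2∩Patch 3| = 1.6364.
|Patch 1∩Patch 2∩Patch 3| = 0.
|Patch 1 ∪ Patch 2 ∪ Patch 3| = 75 − 2.0156 + 0 = 72.98.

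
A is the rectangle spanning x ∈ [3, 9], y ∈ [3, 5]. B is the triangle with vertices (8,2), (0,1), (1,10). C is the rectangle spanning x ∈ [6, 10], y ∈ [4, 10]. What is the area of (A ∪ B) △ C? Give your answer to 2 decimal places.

59.00

|A ∪ B| = 41.
|(A ∪ B) ∩ C| = 3.
|(A ∪ B) △ C| = 41 + 24 − 6 = 59.00.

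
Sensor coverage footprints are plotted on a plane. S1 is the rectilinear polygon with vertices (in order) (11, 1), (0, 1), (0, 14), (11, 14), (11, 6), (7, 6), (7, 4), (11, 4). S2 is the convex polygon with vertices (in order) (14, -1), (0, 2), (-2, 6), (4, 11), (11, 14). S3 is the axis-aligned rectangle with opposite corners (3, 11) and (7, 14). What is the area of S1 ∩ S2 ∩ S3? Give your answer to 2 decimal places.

1.93

The intersection is the polygon with vertices (7,12.286), (7,11), (4,11).
By the shoelace formula its area is 1.93.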